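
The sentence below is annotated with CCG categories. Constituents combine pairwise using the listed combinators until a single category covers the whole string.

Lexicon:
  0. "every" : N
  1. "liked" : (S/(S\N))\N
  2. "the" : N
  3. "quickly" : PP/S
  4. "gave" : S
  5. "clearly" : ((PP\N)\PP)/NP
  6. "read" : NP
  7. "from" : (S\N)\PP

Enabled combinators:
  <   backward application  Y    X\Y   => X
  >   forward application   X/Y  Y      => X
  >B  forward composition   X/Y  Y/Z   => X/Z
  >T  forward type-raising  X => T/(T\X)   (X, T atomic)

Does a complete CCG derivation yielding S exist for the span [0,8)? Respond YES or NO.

YES

[0,8] S   >
  [0,2] S/(S\N)   <
    [0,1] "every" : N
    [1,2] "liked" : (S/(S\N))\N
  [2,8] S\N   <
    [2,7] PP   <
      [2,3] "the" : N
      [3,7] PP\N   <
        [3,5] PP   >
          [3,4] "quickly" : PP/S
          [4,5] "gave" : S
        [5,7] (PP\N)\PP   >
          [5,6] "clearly" : ((PP\N)\PP)/NP
          [6,7] "read" : NP
    [7,8] "from" : (S\N)\PP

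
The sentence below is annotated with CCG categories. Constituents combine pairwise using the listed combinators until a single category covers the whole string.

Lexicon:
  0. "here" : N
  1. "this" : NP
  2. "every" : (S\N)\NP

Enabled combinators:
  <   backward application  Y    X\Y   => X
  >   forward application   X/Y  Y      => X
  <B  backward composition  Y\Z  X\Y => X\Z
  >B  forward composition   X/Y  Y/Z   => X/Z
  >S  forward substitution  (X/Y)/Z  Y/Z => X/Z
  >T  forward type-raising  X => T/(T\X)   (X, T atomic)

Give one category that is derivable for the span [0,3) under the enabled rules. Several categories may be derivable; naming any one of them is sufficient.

S

[0,3] S   >
  [0,1] S/(S\N)   >T
    [0,1] "here" : N
  [1,3] S\N   <
    [1,2] "this" : NP
    [2,3] "every" : (S\N)\NP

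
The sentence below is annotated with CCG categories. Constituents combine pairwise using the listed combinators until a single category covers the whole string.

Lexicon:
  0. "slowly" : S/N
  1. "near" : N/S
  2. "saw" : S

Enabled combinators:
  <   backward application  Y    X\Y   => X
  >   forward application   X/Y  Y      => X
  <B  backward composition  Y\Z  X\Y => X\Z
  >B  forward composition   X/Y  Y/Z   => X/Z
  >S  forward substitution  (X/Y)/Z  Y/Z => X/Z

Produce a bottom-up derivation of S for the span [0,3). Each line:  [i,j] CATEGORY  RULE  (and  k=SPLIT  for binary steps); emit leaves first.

[0,1] S/N  lex  "slowly"
[1,2] N/S  lex  "near"
[2,3] S  lex  "saw"
[1,3] N  >  k=2
[0,3] S  >  k=1

[0,3] S   >
  [0,1] "slowly" : S/N
  [1,3] N   >
    [1,2] "near" : N/S
    [2,3] "saw" : S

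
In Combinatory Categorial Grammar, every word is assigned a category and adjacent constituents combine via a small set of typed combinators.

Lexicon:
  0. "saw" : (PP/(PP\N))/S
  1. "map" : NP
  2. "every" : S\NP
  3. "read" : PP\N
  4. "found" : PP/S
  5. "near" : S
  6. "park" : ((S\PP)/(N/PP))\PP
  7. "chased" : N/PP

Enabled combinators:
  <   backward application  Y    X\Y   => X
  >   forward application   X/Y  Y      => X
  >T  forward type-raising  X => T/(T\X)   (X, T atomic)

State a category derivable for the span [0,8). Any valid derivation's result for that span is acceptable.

[0,8] S   <
  [0,4] PP   >
    [0,3] PP/(PP\N)   >
      [0,1] "saw" : (PP/(PP\N))/S
      [1,3] S   <
        [1,2] "map" : NP
        [2,3] "every" : S\NP
    [3,4] "read" : PP\N
  [4,8] S\PP   >
    [4,7] (S\PP)/(N/PP)   <
      [4,6] PP   >
        [4,5] "found" : PP/S
        [5,6] "near" : S
      [6,7] "park" : ((S\PP)/(N/PP))\PP
    [7,8] "chased" : N/PP

S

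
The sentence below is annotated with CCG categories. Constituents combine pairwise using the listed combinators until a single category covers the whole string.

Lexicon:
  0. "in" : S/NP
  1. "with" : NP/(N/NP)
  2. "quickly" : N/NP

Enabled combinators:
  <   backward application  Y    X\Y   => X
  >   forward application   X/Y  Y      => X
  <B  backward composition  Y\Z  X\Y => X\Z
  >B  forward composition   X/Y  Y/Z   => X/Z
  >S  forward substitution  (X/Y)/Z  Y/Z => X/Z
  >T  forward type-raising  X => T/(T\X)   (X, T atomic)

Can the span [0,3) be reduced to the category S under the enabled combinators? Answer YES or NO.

[0,3] S   >
  [0,1] "in" : S/NP
  [1,3] NP   >
    [1,2] "with" : NP/(N/NP)
    [2,3] "quickly" : N/NP

YES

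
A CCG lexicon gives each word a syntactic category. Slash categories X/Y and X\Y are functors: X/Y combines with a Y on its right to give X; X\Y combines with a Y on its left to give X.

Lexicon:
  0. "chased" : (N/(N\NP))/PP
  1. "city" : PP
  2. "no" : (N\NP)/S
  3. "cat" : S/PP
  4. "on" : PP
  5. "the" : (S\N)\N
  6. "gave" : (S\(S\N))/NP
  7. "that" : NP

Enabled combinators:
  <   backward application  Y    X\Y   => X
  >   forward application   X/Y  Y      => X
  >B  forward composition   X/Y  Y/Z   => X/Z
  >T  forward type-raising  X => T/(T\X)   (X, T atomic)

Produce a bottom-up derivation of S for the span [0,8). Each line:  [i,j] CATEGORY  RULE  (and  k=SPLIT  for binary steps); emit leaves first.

[0,1] (N/(N\NP))/PP  lex  "chased"
[1,2] PP  lex  "city"
[0,2] N/(N\NP)  >  k=1
[2,3] (N\NP)/S  lex  "no"
[0,3] N/S  >B  k=2
[3,4] S/PP  lex  "cat"
[4,5] PP  lex  "on"
[3,5] S  >  k=4
[0,5] N  >  k=3
[5,6] (S\N)\N  lex  "the"
[0,6] S\N  <  k=5
[6,7] (S\(S\N))/NP  lex  "gave"
[7,8] NP  lex  "that"
[6,8] S\(S\N)  >  k=7
[0,8] S  <  k=6

[0,8] S   <
  [0,6] S\N   <
    [0,5] N   >
      [0,3] N/S   >B
        [0,2] N/(N\NP)   >
          [0,1] "chased" : (N/(N\NP))/PP
          [1,2] "city" : PP
        [2,3] "no" : (N\NP)/S
      [3,5] S   >
        [3,4] "cat" : S/PP
        [4,5] "on" : PP
    [5,6] "the" : (S\N)\N
  [6,8] S\(S\N)   >
    [6,7] "gave" : (S\(S\N))/NP
    [7,8] "that" : NP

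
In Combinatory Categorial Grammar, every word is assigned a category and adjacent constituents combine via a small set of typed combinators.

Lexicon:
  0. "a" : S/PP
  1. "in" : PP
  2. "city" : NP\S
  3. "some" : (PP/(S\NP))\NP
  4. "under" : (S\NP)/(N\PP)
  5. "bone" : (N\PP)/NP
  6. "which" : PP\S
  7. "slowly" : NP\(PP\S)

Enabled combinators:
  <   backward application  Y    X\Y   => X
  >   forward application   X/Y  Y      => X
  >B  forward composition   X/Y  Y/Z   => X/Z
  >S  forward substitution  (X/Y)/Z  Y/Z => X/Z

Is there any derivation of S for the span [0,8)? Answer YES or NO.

NO

S/PP PP NP\S (PP/(S\NP))\NP (S\NP)/(N\PP) (N\PP)/NP PP\S NP\(PP\S)
CKY chart[0,8] = {PP}; S ∉ chart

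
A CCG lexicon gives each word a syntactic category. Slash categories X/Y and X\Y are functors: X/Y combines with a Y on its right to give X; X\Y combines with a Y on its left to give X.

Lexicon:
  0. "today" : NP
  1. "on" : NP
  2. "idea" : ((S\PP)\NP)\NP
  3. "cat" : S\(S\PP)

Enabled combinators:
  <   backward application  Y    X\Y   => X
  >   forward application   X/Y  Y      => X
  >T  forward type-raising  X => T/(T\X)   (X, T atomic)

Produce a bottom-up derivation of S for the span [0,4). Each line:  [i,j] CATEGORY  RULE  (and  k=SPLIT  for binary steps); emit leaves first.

[0,4] S   <
  [0,3] S\PP   <
    [0,1] "today" : NP
    [1,3] (S\PP)\NP   <
      [1,2] "on" : NP
      [2,3] "idea" : ((S\PP)\NP)\NP
  [3,4] "cat" : S\(S\PP)

[0,1] NP  lex  "today"
[1,2] NP  lex  "on"
[2,3] ((S\PP)\NP)\NP  lex  "idea"
[1,3] (S\PP)\NP  <  k=2
[0,3] S\PP  <  k=1
[3,4] S\(S\PP)  lex  "cat"
[0,4] S  <  k=3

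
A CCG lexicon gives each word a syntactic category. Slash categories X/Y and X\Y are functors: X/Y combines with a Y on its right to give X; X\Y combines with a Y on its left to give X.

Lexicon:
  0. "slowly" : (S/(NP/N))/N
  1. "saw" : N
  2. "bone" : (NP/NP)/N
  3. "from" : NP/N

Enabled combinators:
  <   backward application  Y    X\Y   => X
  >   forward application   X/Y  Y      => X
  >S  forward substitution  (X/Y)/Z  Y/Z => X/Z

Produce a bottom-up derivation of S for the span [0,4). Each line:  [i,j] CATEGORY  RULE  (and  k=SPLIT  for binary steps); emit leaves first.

[0,1] (S/(NP/N))/N  lex  "slowly"
[1,2] N  lex  "saw"
[0,2] S/(NP/N)  >  k=1
[2,3] (NP/NP)/N  lex  "bone"
[3,4] NP/N  lex  "from"
[2,4] NP/N  >S  k=3
[0,4] S  >  k=2

[0,4] S   >
  [0,2] S/(NP/N)   >
    [0,1] "slowly" : (S/(NP/N))/N
    [1,2] "saw" : N
  [2,4] NP/N   >S
    [2,3] "bone" : (NP/NP)/N
    [3,4] "from" : NP/N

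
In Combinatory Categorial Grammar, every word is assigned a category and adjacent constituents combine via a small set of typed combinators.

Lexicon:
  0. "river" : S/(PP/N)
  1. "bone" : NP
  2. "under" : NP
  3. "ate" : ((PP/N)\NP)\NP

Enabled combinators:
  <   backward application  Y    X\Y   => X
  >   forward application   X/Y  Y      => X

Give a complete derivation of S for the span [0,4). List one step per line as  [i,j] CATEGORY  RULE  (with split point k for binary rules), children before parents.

[0,1] S/(PP/N)  lex  "river"
[1,2] NP  lex  "bone"
[2,3] NP  lex  "under"
[3,4] ((PP/N)\NP)\NP  lex  "ate"
[2,4] (PP/N)\NP  <  k=3
[1,4] PP/N  <  k=2
[0,4] S  >  k=1

[0,4] S   >
  [0,1] "river" : S/(PP/N)
  [1,4] PP/N   <
    [1,2] "bone" : NP
    [2,4] (PP/N)\NP   <
      [2,3] "under" : NP
      [3,4] "ate" : ((PP/N)\NP)\NP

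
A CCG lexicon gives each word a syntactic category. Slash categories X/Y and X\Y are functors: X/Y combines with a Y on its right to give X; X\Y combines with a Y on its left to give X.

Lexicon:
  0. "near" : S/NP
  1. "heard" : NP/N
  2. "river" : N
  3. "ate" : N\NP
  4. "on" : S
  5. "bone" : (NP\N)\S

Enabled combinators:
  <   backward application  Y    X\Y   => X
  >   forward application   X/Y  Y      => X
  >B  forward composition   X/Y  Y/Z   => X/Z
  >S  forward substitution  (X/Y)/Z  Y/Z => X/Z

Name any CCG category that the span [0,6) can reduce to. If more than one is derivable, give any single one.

[0,6] S   >
  [0,1] "near" : S/NP
  [1,6] NP   <
    [1,4] N   <
      [1,3] NP   >
        [1,2] "heard" : NP/N
        [2,3] "river" : N
      [3,4] "ate" : N\NP
    [4,6] NP\N   <
      [4,5] "on" : S
      [5,6] "bone" : (NP\N)\S

S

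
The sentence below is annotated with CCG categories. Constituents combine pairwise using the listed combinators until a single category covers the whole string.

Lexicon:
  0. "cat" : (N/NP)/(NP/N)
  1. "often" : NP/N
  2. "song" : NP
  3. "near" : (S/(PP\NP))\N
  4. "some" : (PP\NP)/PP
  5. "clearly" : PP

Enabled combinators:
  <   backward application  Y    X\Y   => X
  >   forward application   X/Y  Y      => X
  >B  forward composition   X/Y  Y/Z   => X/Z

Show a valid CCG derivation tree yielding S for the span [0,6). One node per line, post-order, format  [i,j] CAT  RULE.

[0,6] S   >
  [0,4] S/(PP\NP)   <
    [0,3] N   >
      [0,2] N/NP   >
        [0,1] "cat" : (N/NP)/(NP/N)
        [1,2] "often" : NP/N
      [2,3] "song" : NP
    [3,4] "near" : (S/(PP\NP))\N
  [4,6] PP\NP   >
    [4,5] "some" : (PP\NP)/PP
    [5,6] "clearly" : PP

[0,1] (N/NP)/(NP/N)  lex  "cat"
[1,2] NP/N  lex  "often"
[0,2] N/NP  >  k=1
[2,3] NP  lex  "song"
[0,3] N  >  k=2
[3,4] (S/(PP\NP))\N  lex  "near"
[0,4] S/(PP\NP)  <  k=3
[4,5] (PP\NP)/PP  lex  "some"
[5,6] PP  lex  "clearly"
[4,6] PP\NP  >  k=5
[0,6] S  >  k=4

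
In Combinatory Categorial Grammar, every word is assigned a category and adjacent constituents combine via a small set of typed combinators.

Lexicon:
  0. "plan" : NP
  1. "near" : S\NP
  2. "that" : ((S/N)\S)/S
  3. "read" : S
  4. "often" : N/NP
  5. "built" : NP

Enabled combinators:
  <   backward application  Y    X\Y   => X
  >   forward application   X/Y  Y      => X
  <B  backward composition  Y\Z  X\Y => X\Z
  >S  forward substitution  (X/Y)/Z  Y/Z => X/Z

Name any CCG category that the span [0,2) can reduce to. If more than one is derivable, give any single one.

S

[0,6] S   >
  [0,4] S/N   <
    [0,2] S   <
      [0,1] "plan" : NP
      [1,2] "near" : S\NP
    [2,4] (S/N)\S   >
      [2,3] "that" : ((S/N)\S)/S
      [3,4] "read" : S
  [4,6] N   >
    [4,5] "often" : N/NP
    [5,6] "built" : NP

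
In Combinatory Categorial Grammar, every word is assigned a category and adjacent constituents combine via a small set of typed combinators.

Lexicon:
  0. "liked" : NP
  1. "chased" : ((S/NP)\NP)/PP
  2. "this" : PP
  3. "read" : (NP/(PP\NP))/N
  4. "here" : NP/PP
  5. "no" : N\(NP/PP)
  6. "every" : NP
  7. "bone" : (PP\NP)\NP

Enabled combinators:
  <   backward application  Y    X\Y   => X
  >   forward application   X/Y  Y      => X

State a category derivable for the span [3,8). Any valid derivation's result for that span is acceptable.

NP

[0,8] S   >
  [0,3] S/NP   <
    [0,1] "liked" : NP
    [1,3] (S/NP)\NP   >
      [1,2] "chased" : ((S/NP)\NP)/PP
      [2,3] "this" : PP
  [3,8] NP   >
    [3,6] NP/(PP\NP)   >
      [3,4] "read" : (NP/(PP\NP))/N
      [4,6] N   <
        [4,5] "here" : NP/PP
        [5,6] "no" : N\(NP/PP)
    [6,8] PP\NP   <
      [6,7] "every" : NP
      [7,8] "bone" : (PP\NP)\NP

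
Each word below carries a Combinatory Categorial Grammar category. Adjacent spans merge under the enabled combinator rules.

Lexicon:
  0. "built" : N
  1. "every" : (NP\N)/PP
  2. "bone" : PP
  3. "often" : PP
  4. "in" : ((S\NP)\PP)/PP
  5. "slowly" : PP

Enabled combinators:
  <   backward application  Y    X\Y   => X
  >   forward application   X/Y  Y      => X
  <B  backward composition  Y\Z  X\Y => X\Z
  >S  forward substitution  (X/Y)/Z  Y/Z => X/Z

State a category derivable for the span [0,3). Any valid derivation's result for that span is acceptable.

NP

[0,6] S   <
  [0,3] NP   <
    [0,1] "built" : N
    [1,3] NP\N   >
      [1,2] "every" : (NP\N)/PP
      [2,3] "bone" : PP
  [3,6] S\NP   <
    [3,4] "often" : PP
    [4,6] (S\NP)\PP   >
      [4,5] "in" : ((S\NP)\PP)/PP
      [5,6] "slowly" : PP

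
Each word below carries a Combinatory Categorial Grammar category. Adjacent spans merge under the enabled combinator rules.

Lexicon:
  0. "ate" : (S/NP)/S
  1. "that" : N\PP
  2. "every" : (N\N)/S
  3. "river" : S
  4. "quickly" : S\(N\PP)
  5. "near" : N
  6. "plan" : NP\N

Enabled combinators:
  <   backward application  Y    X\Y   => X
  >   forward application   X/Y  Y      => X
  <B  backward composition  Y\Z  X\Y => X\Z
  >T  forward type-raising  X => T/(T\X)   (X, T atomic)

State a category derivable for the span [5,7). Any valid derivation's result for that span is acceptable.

NP

[0,7] S   >
  [0,5] S/NP   >
    [0,1] "ate" : (S/NP)/S
    [1,5] S   <
      [1,4] N\PP   <B
        [1,2] "that" : N\PP
        [2,4] N\N   >
          [2,3] "every" : (N\N)/S
          [3,4] "river" : S
      [4,5] "quickly" : S\(N\PP)
  [5,7] NP   >
    [5,6] NP/(NP\N)   >T
      [5,6] "near" : N
    [6,7] "plan" : NP\N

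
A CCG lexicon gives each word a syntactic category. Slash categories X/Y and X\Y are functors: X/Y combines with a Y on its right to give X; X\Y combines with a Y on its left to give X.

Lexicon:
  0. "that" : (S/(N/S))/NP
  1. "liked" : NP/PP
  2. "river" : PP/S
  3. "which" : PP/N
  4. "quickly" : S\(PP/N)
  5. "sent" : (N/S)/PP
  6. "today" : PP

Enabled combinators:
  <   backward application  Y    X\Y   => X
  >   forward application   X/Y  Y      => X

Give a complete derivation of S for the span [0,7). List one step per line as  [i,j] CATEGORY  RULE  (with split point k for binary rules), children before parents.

[0,7] S   >
  [0,5] S/(N/S)   >
    [0,1] "that" : (S/(N/S))/NP
    [1,5] NP   >
      [1,2] "liked" : NP/PP
      [2,5] PP   >
        [2,3] "river" : PP/S
        [3,5] S   <
          [3,4] "which" : PP/N
          [4,5] "quickly" : S\(PP/N)
  [5,7] N/S   >
    [5,6] "sent" : (N/S)/PP
    [6,7] "today" : PP

[0,1] (S/(N/S))/NP  lex  "that"
[1,2] NP/PP  lex  "liked"
[2,3] PP/S  lex  "river"
[3,4] PP/N  lex  "which"
[4,5] S\(PP/N)  lex  "quickly"
[3,5] S  <  k=4
[2,5] PP  >  k=3
[1,5] NP  >  k=2
[0,5] S/(N/S)  >  k=1
[5,6] (N/S)/PP  lex  "sent"
[6,7] PP  lex  "today"
[5,7] N/S  >  k=6
[0,7] S  >  k=5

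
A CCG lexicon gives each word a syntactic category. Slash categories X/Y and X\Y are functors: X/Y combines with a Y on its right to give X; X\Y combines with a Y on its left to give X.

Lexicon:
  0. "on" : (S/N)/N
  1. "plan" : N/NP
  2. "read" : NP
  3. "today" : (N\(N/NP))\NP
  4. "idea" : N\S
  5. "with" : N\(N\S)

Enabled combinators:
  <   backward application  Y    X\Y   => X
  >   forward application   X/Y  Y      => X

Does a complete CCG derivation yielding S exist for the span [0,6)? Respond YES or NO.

YES

[0,6] S   >
  [0,4] S/N   >
    [0,1] "on" : (S/N)/N
    [1,4] N   <
      [1,2] "plan" : N/NP
      [2,4] N\(N/NP)   <
        [2,3] "read" : NP
        [3,4] "today" : (N\(N/NP))\NP
  [4,6] N   <
    [4,5] "idea" : N\S
    [5,6] "with" : N\(N\S)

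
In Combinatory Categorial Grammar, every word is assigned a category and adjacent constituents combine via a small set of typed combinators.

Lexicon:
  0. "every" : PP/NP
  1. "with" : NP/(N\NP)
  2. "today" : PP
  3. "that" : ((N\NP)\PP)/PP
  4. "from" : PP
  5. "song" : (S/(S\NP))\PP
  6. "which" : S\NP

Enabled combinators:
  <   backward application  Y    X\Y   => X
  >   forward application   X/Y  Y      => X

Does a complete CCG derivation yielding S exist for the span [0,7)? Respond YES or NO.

YES

[0,7] S   >
  [0,6] S/(S\NP)   <
    [0,5] PP   >
      [0,1] "every" : PP/NP
      [1,5] NP   >
        [1,2] "with" : NP/(N\NP)
        [2,5] N\NP   <
          [2,3] "today" : PP
          [3,5] (N\NP)\PP   >
            [3,4] "that" : ((N\NP)\PP)/PP
            [4,5] "from" : PP
    [5,6] "song" : (S/(S\NP))\PP
  [6,7] "which" : S\NP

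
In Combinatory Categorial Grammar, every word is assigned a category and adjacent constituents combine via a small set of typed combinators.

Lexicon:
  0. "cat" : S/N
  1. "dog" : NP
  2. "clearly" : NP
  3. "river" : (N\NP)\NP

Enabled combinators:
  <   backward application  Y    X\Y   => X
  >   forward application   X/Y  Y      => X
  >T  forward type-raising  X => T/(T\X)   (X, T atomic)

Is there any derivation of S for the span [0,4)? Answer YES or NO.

[0,4] S   >
  [0,1] "cat" : S/N
  [1,4] N   >
    [1,2] N/(N\NP)   >T
      [1,2] "dog" : NP
    [2,4] N\NP   <
      [2,3] "clearly" : NP
      [3,4] "river" : (N\NP)\NP

YES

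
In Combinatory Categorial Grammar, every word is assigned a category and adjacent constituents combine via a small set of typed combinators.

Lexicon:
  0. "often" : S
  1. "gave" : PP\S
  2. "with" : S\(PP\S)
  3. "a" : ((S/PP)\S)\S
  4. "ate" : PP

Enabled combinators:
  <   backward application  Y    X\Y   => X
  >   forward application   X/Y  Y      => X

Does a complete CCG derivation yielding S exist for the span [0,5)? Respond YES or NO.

[0,5] S   >
  [0,4] S/PP   <
    [0,1] "often" : S
    [1,4] (S/PP)\S   <
      [1,3] S   <
        [1,2] "gave" : PP\S
        [2,3] "with" : S\(PP\S)
      [3,4] "a" : ((S/PP)\S)\S
  [4,5] "ate" : PP

YES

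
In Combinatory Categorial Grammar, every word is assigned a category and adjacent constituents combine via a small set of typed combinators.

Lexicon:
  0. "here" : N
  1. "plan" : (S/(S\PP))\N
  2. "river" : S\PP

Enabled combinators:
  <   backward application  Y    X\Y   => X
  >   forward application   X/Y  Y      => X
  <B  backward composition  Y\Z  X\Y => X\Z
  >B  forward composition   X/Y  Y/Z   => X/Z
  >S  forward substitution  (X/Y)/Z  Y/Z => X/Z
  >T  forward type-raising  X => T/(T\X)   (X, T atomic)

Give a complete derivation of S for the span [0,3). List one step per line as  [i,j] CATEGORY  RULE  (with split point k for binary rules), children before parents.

[0,1] N  lex  "here"
[1,2] (S/(S\PP))\N  lex  "plan"
[0,2] S/(S\PP)  <  k=1
[2,3] S\PP  lex  "river"
[0,3] S  >  k=2

[0,3] S   >
  [0,2] S/(S\PP)   <
    [0,1] "here" : N
    [1,2] "plan" : (S/(S\PP))\N
  [2,3] "river" : S\PP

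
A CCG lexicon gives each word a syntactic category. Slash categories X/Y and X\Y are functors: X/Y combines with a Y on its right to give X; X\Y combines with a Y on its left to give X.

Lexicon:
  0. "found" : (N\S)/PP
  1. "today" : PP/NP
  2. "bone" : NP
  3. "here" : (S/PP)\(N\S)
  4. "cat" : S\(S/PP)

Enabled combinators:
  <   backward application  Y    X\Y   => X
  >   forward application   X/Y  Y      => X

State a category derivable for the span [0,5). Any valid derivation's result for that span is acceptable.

[0,5] S   <
  [0,4] S/PP   <
    [0,3] N\S   >
      [0,1] "found" : (N\S)/PP
      [1,3] PP   >
        [1,2] "today" : PP/NP
        [2,3] "bone" : NP
    [3,4] "here" : (S/PP)\(N\S)
  [4,5] "cat" : S\(S/PP)

S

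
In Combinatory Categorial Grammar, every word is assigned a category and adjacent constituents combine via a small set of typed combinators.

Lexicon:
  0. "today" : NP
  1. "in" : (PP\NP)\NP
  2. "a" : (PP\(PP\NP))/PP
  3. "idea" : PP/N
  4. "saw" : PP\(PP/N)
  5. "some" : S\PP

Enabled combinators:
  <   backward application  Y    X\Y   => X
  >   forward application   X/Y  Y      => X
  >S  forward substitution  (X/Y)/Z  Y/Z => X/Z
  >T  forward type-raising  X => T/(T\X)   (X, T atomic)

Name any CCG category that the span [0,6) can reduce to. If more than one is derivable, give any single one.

S

[0,6] S   <
  [0,5] PP   <
    [0,2] PP\NP   <
      [0,1] "today" : NP
      [1,2] "in" : (PP\NP)\NP
    [2,5] PP\(PP\NP)   >
      [2,3] "a" : (PP\(PP\NP))/PP
      [3,5] PP   <
        [3,4] "idea" : PP/N
        [4,5] "saw" : PP\(PP/N)
  [5,6] "some" : S\PP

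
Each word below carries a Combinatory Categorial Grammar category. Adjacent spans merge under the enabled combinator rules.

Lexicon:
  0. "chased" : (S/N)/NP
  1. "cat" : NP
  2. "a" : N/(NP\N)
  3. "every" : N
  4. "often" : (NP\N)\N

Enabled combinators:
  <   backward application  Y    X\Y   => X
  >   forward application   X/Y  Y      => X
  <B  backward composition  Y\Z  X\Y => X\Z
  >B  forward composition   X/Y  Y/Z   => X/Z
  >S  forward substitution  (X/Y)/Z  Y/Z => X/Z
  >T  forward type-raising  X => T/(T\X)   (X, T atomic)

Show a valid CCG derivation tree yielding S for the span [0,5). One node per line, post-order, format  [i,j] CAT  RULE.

[0,1] (S/N)/NP  lex  "chased"
[1,2] NP  lex  "cat"
[0,2] S/N  >  k=1
[2,3] N/(NP\N)  lex  "a"
[3,4] N  lex  "every"
[4,5] (NP\N)\N  lex  "often"
[3,5] NP\N  <  k=4
[2,5] N  >  k=3
[0,5] S  >  k=2

[0,5] S   >
  [0,2] S/N   >
    [0,1] "chased" : (S/N)/NP
    [1,2] "cat" : NP
  [2,5] N   >
    [2,3] "a" : N/(NP\N)
    [3,5] NP\N   <
      [3,4] "every" : N
      [4,5] "often" : (NP\N)\N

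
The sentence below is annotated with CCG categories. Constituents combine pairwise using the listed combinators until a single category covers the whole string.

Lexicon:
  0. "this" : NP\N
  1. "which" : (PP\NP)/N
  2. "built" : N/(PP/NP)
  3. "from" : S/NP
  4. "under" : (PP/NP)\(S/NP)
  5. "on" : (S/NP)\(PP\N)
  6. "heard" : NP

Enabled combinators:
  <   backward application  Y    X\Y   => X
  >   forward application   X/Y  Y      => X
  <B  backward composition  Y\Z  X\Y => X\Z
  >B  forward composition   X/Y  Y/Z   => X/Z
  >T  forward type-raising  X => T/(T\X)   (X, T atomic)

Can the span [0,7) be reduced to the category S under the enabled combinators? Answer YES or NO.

YES

[0,7] S   >
  [0,6] S/NP   <
    [0,5] PP\N   <B
      [0,1] "this" : NP\N
      [1,5] PP\NP   >
        [1,2] "which" : (PP\NP)/N
        [2,5] N   >
          [2,3] "built" : N/(PP/NP)
          [3,5] PP/NP   <
            [3,4] "from" : S/NP
            [4,5] "under" : (PP/NP)\(S/NP)
    [5,6] "on" : (S/NP)\(PP\N)
  [6,7] "heard" : NP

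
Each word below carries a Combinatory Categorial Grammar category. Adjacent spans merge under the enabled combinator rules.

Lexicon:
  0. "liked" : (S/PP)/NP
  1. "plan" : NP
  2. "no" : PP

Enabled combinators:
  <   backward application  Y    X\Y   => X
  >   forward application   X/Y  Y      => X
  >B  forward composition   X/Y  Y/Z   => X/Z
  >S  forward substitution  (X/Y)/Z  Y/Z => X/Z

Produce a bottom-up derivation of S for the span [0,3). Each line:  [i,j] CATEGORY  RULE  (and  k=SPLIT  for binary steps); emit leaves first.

[0,3] S   >
  [0,2] S/PP   >
    [0,1] "liked" : (S/PP)/NP
    [1,2] "plan" : NP
  [2,3] "no" : PP

[0,1] (S/PP)/NP  lex  "liked"
[1,2] NP  lex  "plan"
[0,2] S/PP  >  k=1
[2,3] PP  lex  "no"
[0,3] S  >  k=2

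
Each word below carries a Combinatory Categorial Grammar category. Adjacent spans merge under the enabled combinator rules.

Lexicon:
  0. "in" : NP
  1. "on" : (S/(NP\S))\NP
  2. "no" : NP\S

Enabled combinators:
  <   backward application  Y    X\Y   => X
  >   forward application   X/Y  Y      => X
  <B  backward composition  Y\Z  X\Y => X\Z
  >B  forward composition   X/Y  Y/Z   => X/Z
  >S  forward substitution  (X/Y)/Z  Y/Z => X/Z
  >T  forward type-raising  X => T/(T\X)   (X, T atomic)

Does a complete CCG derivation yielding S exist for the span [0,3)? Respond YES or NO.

YES

[0,3] S   >
  [0,2] S/(NP\S)   <
    [0,1] "in" : NP
    [1,2] "on" : (S/(NP\S))\NP
  [2,3] "no" : NP\S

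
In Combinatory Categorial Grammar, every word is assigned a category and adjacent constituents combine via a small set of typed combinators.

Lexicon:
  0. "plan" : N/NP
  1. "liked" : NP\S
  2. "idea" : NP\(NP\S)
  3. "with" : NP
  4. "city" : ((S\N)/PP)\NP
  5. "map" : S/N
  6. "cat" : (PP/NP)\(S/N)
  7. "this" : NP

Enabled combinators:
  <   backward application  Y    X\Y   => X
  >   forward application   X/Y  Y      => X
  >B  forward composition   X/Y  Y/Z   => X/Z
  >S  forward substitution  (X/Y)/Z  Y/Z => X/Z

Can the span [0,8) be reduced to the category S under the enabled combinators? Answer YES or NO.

YES

[0,8] S   <
  [0,3] N   >
    [0,1] "plan" : N/NP
    [1,3] NP   <
      [1,2] "liked" : NP\S
      [2,3] "idea" : NP\(NP\S)
  [3,8] S\N   >
    [3,5] (S\N)/PP   <
      [3,4] "with" : NP
      [4,5] "city" : ((S\N)/PP)\NP
    [5,8] PP   >
      [5,7] PP/NP   <
        [5,6] "map" : S/N
        [6,7] "cat" : (PP/NP)\(S/N)
      [7,8] "this" : NP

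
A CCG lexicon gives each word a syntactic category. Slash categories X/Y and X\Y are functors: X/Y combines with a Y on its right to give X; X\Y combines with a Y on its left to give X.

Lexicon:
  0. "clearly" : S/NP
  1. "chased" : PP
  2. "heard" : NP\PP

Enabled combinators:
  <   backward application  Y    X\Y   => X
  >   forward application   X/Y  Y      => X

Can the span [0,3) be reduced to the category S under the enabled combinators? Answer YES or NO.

YES

[0,3] S   >
  [0,1] "clearly" : S/NP
  [1,3] NP   <
    [1,2] "chased" : PP
    [2,3] "heard" : NP\PP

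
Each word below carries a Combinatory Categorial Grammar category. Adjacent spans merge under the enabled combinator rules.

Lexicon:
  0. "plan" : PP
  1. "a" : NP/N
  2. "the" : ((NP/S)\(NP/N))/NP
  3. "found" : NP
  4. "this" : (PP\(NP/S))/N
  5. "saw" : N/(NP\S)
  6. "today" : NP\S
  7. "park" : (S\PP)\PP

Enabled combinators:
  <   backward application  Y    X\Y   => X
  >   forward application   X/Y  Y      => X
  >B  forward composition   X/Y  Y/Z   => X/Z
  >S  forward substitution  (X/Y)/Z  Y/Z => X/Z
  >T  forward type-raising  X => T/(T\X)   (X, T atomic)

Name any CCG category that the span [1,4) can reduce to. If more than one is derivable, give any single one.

[0,8] S   <
  [0,1] "plan" : PP
  [1,8] S\PP   <
    [1,7] PP   <
      [1,4] NP/S   <
        [1,2] "a" : NP/N
        [2,4] (NP/S)\(NP/N)   >
          [2,3] "the" : ((NP/S)\(NP/N))/NP
          [3,4] "found" : NP
      [4,7] PP\(NP/S)   >
        [4,5] "this" : (PP\(NP/S))/N
        [5,7] N   >
          [5,6] "saw" : N/(NP\S)
          [6,7] "today" : NP\S
    [7,8] "park" : (S\PP)\PP

NP/S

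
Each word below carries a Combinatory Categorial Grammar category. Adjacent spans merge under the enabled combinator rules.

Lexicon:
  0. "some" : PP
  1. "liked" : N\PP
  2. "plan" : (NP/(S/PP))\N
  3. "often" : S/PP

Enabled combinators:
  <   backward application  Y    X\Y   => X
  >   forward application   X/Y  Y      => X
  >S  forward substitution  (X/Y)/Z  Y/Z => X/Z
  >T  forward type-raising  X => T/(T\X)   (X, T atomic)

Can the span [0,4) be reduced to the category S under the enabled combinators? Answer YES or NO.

NO

PP N\PP (NP/(S/PP))\N S/PP
CKY chart[0,4] = {N/(N\NP), NP, NP/(NP\NP), PP/(PP\NP), S/(S\NP)}; S ∉ chart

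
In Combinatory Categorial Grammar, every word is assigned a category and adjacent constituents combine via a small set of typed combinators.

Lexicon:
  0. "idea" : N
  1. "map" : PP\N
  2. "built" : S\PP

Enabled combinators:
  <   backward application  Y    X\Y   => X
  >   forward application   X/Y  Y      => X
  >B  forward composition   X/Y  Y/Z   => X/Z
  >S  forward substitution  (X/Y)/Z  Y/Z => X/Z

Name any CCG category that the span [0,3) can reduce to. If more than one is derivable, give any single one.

S

[0,3] S   <
  [0,2] PP   <
    [0,1] "idea" : N
    [1,2] "map" : PP\N
  [2,3] "built" : S\PP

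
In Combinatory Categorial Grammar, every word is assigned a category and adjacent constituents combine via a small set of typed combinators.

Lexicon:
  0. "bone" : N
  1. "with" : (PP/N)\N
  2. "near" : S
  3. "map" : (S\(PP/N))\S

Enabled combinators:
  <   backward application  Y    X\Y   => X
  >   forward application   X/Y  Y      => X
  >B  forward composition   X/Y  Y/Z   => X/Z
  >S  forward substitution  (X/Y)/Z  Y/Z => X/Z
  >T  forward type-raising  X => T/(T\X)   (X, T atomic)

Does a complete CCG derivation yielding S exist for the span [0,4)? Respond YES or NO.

[0,4] S   <
  [0,2] PP/N   <
    [0,1] "bone" : N
    [1,2] "with" : (PP/N)\N
  [2,4] S\(PP/N)   <
    [2,3] "near" : S
    [3,4] "map" : (S\(PP/N))\S

YES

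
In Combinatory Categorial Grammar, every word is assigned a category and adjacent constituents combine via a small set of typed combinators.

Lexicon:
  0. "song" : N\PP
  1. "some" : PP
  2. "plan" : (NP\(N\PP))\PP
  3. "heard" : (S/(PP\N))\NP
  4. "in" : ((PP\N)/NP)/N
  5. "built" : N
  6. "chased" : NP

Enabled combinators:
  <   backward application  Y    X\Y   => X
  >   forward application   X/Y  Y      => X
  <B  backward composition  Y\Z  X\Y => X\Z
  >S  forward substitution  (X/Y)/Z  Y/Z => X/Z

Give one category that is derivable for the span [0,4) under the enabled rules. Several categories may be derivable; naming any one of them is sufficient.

[0,7] S   >
  [0,4] S/(PP\N)   <
    [0,3] NP   <
      [0,1] "song" : N\PP
      [1,3] NP\(N\PP)   <
        [1,2] "some" : PP
        [2,3] "plan" : (NP\(N\PP))\PP
    [3,4] "heard" : (S/(PP\N))\NP
  [4,7] PP\N   >
    [4,6] (PP\N)/NP   >
      [4,5] "in" : ((PP\N)/NP)/N
      [5,6] "built" : N
    [6,7] "chased" : NP

S/(PP\N)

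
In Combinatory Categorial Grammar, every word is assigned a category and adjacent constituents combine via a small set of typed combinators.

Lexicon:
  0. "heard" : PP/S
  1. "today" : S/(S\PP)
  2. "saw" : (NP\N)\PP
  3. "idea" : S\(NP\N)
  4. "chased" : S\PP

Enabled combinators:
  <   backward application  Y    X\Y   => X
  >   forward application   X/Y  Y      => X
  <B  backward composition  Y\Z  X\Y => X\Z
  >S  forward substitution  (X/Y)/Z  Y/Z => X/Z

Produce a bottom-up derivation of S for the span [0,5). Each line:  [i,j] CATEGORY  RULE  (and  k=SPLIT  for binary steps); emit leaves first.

[0,5] S   <
  [0,4] PP   >
    [0,1] "heard" : PP/S
    [1,4] S   >
      [1,2] "today" : S/(S\PP)
      [2,4] S\PP   <B
        [2,3] "saw" : (NP\N)\PP
        [3,4] "idea" : S\(NP\N)
  [4,5] "chased" : S\PP

[0,1] PP/S  lex  "heard"
[1,2] S/(S\PP)  lex  "today"
[2,3] (NP\N)\PP  lex  "saw"
[3,4] S\(NP\N)  lex  "idea"
[2,4] S\PP  <B  k=3
[1,4] S  >  k=2
[0,4] PP  >  k=1
[4,5] S\PP  lex  "chased"
[0,5] S  <  k=4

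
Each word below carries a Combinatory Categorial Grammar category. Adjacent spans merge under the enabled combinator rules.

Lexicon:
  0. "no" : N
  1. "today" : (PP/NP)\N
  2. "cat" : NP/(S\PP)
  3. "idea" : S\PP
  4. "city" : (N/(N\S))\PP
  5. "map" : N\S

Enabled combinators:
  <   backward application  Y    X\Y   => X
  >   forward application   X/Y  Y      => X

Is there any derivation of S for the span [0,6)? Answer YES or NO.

N (PP/NP)\N NP/(S\PP) S\PP (N/(N\S))\PP N\S
CKY chart[0,6] = {N}; S ∉ chart

NO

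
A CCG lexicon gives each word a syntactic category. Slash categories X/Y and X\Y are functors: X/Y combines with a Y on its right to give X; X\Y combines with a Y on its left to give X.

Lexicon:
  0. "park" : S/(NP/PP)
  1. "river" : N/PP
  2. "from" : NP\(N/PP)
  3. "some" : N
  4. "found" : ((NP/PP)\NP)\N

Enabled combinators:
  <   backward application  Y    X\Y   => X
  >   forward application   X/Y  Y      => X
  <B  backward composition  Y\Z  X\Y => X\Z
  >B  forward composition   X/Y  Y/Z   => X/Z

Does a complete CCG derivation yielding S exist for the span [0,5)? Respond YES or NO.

[0,5] S   >
  [0,1] "park" : S/(NP/PP)
  [1,5] NP/PP   <
    [1,3] NP   <
      [1,2] "river" : N/PP
      [2,3] "from" : NP\(N/PP)
    [3,5] (NP/PP)\NP   <
      [3,4] "some" : N
      [4,5] "found" : ((NP/PP)\NP)\N

YES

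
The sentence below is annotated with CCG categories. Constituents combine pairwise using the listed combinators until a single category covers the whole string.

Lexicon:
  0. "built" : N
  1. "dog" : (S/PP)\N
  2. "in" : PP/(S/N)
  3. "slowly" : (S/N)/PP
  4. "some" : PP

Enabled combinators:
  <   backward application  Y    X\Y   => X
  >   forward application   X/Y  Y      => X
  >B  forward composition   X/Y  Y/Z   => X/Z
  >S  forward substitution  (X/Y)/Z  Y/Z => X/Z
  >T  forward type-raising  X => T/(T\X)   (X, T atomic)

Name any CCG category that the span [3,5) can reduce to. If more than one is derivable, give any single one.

S/N

[0,5] S   >
  [0,2] S/PP   <
    [0,1] "built" : N
    [1,2] "dog" : (S/PP)\N
  [2,5] PP   >
    [2,3] "in" : PP/(S/N)
    [3,5] S/N   >
      [3,4] "slowly" : (S/N)/PP
      [4,5] "some" : PP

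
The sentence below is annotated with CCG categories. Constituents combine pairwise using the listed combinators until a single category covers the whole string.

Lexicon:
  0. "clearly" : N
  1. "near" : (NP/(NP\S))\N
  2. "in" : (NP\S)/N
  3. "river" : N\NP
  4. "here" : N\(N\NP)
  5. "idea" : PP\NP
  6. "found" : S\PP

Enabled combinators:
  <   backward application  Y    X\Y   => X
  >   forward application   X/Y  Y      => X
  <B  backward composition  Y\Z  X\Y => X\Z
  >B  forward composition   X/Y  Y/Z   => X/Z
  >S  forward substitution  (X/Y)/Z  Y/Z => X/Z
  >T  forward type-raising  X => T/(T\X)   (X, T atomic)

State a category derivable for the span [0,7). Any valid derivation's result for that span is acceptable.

[0,7] S   <
  [0,5] NP   >
    [0,2] NP/(NP\S)   <
      [0,1] "clearly" : N
      [1,2] "near" : (NP/(NP\S))\N
    [2,5] NP\S   >
      [2,3] "in" : (NP\S)/N
      [3,5] N   <
        [3,4] "river" : N\NP
        [4,5] "here" : N\(N\NP)
  [5,7] S\NP   <B
    [5,6] "idea" : PP\NP
    [6,7] "found" : S\PP

S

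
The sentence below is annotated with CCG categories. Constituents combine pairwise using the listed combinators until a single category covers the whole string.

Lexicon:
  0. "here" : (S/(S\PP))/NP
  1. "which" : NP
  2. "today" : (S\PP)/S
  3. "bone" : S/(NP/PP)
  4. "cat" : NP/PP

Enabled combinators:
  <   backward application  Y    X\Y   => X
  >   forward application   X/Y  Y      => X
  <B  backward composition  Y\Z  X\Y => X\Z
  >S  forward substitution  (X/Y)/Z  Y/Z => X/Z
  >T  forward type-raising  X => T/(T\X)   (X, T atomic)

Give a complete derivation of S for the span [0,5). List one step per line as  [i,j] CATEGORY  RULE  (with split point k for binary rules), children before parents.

[0,1] (S/(S\PP))/NP  lex  "here"
[1,2] NP  lex  "which"
[0,2] S/(S\PP)  >  k=1
[2,3] (S\PP)/S  lex  "today"
[3,4] S/(NP/PP)  lex  "bone"
[4,5] NP/PP  lex  "cat"
[3,5] S  >  k=4
[2,5] S\PP  >  k=3
[0,5] S  >  k=2

[0,5] S   >
  [0,2] S/(S\PP)   >
    [0,1] "here" : (S/(S\PP))/NP
    [1,2] "which" : NP
  [2,5] S\PP   >
    [2,3] "today" : (S\PP)/S
    [3,5] S   >
      [3,4] "bone" : S/(NP/PP)
      [4,5] "cat" : NP/PP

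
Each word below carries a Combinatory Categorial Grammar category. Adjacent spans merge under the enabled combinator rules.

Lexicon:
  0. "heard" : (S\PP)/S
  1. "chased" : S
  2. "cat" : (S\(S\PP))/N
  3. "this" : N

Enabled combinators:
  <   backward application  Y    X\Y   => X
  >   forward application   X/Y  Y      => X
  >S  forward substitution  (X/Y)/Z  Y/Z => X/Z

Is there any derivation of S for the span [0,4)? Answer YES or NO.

[0,4] S   <
  [0,2] S\PP   >
    [0,1] "heard" : (S\PP)/S
    [1,2] "chased" : S
  [2,4] S\(S\PP)   >
    [2,3] "cat" : (S\(S\PP))/N
    [3,4] "this" : N

YES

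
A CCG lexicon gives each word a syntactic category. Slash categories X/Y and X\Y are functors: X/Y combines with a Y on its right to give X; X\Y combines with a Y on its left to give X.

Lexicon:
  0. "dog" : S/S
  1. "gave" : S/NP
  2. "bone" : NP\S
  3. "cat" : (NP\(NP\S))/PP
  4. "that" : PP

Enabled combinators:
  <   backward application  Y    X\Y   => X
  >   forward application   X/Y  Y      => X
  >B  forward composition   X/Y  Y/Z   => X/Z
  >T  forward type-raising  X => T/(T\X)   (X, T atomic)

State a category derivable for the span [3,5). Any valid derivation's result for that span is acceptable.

[0,5] S   >
  [0,2] S/NP   >B
    [0,1] "dog" : S/S
    [1,2] "gave" : S/NP
  [2,5] NP   <
    [2,3] "bone" : NP\S
    [3,5] NP\(NP\S)   >
      [3,4] "cat" : (NP\(NP\S))/PP
      [4,5] "that" : PP

NP\(NP\S)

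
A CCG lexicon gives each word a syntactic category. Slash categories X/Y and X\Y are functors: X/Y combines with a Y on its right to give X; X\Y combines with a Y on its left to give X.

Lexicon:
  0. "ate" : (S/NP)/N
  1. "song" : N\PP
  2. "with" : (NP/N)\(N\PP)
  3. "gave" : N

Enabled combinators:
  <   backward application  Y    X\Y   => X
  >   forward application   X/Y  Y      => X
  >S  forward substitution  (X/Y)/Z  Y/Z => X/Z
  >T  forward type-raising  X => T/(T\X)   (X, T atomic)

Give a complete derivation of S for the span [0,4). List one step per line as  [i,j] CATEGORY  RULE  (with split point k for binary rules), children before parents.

[0,1] (S/NP)/N  lex  "ate"
[1,2] N\PP  lex  "song"
[2,3] (NP/N)\(N\PP)  lex  "with"
[1,3] NP/N  <  k=2
[0,3] S/N  >S  k=1
[3,4] N  lex  "gave"
[0,4] S  >  k=3

[0,4] S   >
  [0,3] S/N   >S
    [0,1] "ate" : (S/NP)/N
    [1,3] NP/N   <
      [1,2] "song" : N\PP
      [2,3] "with" : (NP/N)\(N\PP)
  [3,4] "gave" : N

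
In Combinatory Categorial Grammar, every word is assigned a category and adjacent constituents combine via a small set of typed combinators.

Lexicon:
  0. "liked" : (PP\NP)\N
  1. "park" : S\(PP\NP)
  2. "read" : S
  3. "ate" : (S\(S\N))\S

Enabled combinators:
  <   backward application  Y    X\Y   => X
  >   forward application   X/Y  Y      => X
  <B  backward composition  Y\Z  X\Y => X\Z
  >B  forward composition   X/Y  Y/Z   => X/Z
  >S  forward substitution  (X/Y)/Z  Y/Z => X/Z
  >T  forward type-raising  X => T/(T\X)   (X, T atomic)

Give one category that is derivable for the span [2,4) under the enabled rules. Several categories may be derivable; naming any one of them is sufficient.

S\(S\N)

[0,4] S   <
  [0,2] S\N   <B
    [0,1] "liked" : (PP\NP)\N
    [1,2] "park" : S\(PP\NP)
  [2,4] S\(S\N)   <
    [2,3] "read" : S
    [3,4] "ate" : (S\(S\N))\S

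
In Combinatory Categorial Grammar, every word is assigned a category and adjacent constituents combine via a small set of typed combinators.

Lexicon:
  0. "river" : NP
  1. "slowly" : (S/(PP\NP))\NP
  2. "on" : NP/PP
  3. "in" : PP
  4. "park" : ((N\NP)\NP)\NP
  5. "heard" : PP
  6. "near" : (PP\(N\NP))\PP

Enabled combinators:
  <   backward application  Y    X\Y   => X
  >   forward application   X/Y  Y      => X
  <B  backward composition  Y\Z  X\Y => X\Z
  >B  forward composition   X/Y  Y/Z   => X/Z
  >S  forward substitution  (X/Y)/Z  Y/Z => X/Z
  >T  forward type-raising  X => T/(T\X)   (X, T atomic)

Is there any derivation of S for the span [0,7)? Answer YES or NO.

YES

[0,7] S   >
  [0,2] S/(PP\NP)   <
    [0,1] "river" : NP
    [1,2] "slowly" : (S/(PP\NP))\NP
  [2,7] PP\NP   <B
    [2,5] (N\NP)\NP   <
      [2,4] NP   >
        [2,3] "on" : NP/PP
        [3,4] "in" : PP
      [4,5] "park" : ((N\NP)\NP)\NP
    [5,7] PP\(N\NP)   <
      [5,6] "heard" : PP
      [6,7] "near" : (PP\(N\NP))\PP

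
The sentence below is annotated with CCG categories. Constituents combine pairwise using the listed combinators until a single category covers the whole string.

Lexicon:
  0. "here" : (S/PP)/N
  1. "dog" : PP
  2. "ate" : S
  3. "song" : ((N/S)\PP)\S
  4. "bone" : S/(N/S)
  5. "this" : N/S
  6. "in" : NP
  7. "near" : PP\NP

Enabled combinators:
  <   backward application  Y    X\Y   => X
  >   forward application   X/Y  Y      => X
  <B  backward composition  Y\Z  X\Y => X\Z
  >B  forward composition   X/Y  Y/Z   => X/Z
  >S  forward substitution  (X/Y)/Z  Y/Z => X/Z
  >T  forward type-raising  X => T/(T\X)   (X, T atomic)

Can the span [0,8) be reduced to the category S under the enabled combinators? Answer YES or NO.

[0,8] S   >
  [0,6] S/PP   >
    [0,1] "here" : (S/PP)/N
    [1,6] N   >
      [1,4] N/S   <
        [1,2] "dog" : PP
        [2,4] (N/S)\PP   <
          [2,3] "ate" : S
          [3,4] "song" : ((N/S)\PP)\S
      [4,6] S   >
        [4,5] "bone" : S/(N/S)
        [5,6] "this" : N/S
  [6,8] PP   >
    [6,7] PP/(PP\NP)   >T
      [6,7] "in" : NP
    [7,8] "near" : PP\NP

YES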